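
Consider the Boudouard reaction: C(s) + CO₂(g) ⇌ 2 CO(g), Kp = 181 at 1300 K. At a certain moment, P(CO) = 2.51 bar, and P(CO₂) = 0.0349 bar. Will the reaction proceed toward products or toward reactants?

(C is a pure solid — omitted from Qp.)
Qp = P(CO)² / P(CO₂) = (2.51)² / (0.0349) = 181
Qp = 181 = Kp, so the system is already at equilibrium.

neither direction; the system is at equilibrium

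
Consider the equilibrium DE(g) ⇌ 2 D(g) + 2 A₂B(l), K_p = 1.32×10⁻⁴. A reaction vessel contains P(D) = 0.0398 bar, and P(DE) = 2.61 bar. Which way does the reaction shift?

in the reverse direction

(A₂B is a pure liquid — omitted from Q_p.)
Q_p = P(D)² / P(DE) = (0.0398)² / (2.61) = 6.07×10⁻⁴
Q_p = 6.07×10⁻⁴ > K_p = 1.32×10⁻⁴, so the reverse reaction proceeds.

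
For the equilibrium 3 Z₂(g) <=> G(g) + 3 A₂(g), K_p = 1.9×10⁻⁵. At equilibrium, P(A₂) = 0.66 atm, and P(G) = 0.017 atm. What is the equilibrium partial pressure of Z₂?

At equilibrium, K_p = P(G)·P(A₂)³ / P(Z₂)³ = 1.9×10⁻⁵.
(0.017)·(0.66)³ / (P(Z₂))³ = 1.9×10⁻⁵
P(Z₂)³ = 257 ⇒ P(Z₂) = 6.4 atm

P(Z₂) = 6.4 atm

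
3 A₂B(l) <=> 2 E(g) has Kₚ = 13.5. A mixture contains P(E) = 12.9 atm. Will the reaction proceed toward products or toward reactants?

in the reverse direction

(A₂B is a pure liquid — omitted from Qₚ.)
Qₚ = P(E)² = (12.9)² = 166
Qₚ = 166 > Kₚ = 13.5, so the reverse reaction proceeds.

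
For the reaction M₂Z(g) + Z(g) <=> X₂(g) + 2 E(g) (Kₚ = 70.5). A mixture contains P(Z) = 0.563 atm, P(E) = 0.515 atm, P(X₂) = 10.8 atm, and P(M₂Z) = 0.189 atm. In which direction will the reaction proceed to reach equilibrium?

to the right

Qₚ = P(X₂)·P(E)² / (P(M₂Z)·P(Z)) = (10.8)·(0.515)² / ((0.189)·(0.563)) = 26.9
Qₚ = 26.9 < Kₚ = 70.5, so the forward reaction proceeds.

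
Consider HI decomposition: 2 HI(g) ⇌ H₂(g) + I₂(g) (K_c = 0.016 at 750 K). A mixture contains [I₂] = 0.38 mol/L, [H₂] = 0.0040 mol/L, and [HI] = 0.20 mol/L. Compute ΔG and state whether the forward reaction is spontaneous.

Q_c = [H₂]·[I₂] / [HI]² = (0.0040)·(0.38) / (0.20)² = 0.0380
ΔG = RT ln(Q_c/K_c) = (8.314 J mol⁻¹ K⁻¹)(750 K) × ln(0.0380/0.016)
   = (6.236 kJ/mol)(0.8650) = 5.39 kJ/mol
ΔG > 0, so the forward reaction is non-spontaneous (proceeds in reverse).

ΔG = 5.39 kJ/mol; the forward reaction is non-spontaneous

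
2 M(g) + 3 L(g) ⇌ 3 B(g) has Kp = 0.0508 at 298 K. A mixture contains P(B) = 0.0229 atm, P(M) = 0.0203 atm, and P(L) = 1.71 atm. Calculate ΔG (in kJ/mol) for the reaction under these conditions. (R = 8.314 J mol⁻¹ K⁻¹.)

Qp = P(B)³ / (P(M)²·P(L)³) = (0.0229)³ / ((0.0203)²·(1.71)³) = 0.00583
ΔG = RT ln(Qp/Kp) = (8.314 J mol⁻¹ K⁻¹)(298 K) × ln(0.00583/0.0508)
   = (2.478 kJ/mol)(-2.165) = -5.36 kJ/mol
ΔG < 0, so the forward reaction is spontaneous (proceeds forward).

ΔG = -5.36 kJ/mol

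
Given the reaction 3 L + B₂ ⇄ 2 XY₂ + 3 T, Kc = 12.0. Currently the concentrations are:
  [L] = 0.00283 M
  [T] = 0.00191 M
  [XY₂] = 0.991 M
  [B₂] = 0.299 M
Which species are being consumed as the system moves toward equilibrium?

Qc = [XY₂]²·[T]³ / ([L]³·[B₂]) = (0.991)²·(0.00191)³ / ((0.00283)³·(0.299)) = 1.01
Qc = 1.01 < Kc = 12.0: net forward reaction.

L, B₂ (reactants)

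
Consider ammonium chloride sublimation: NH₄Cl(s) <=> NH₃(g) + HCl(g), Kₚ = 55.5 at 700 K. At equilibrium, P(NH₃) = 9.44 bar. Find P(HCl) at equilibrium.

P(HCl) = 5.88 bar

(NH₄Cl is a pure solid — omitted from Kₚ.)
At equilibrium, Kₚ = P(NH₃)·P(HCl) = 55.5.
(9.44)·(P(HCl)) = 55.5
P(HCl) = 5.88 bar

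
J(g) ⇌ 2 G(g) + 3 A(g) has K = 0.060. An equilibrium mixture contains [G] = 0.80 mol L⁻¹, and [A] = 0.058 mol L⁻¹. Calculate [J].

At equilibrium, K = [G]²·[A]³ / [J] = 0.060.
(0.80)²·(0.058)³ / ([J]) = 0.060
[J] = 0.00208 = 0.0021 mol L⁻¹

[J] = 0.0021 mol L⁻¹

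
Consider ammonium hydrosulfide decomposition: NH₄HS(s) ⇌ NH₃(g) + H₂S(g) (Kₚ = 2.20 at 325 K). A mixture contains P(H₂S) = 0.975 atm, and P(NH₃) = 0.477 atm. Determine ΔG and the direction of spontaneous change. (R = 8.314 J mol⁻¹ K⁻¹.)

ΔG = -4.20 kJ/mol; the forward reaction is spontaneous

(NH₄HS is a pure solid — omitted from Qₚ.)
Qₚ = P(NH₃)·P(H₂S) = (0.477)·(0.975) = 0.465
ΔG = RT ln(Qₚ/Kₚ) = (8.314 J mol⁻¹ K⁻¹)(325 K) × ln(0.465/2.20)
   = (2.702 kJ/mol)(-1.554) = -4.20 kJ/mol
ΔG < 0, so the forward reaction is spontaneous (proceeds forward).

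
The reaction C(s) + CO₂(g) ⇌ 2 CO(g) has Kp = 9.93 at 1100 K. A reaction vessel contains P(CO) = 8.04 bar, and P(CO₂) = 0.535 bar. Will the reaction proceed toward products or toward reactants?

in the reverse direction

(C is a pure solid — omitted from Qp.)
Qp = P(CO)² / P(CO₂) = (8.04)² / (0.535) = 121
Qp = 121 > Kp = 9.93, so the reverse reaction proceeds.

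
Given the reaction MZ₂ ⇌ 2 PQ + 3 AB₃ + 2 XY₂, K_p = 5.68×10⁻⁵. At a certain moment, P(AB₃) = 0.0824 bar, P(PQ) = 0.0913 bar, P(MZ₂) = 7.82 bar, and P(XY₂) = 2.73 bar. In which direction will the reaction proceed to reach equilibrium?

forward (toward products)

Q_p = P(PQ)²·P(AB₃)³·P(XY₂)² / P(MZ₂) = (0.0913)²·(0.0824)³·(2.73)² / (7.82) = 4.44×10⁻⁶
Q_p = 4.44×10⁻⁶ < K_p = 5.68×10⁻⁵, so the forward reaction proceeds.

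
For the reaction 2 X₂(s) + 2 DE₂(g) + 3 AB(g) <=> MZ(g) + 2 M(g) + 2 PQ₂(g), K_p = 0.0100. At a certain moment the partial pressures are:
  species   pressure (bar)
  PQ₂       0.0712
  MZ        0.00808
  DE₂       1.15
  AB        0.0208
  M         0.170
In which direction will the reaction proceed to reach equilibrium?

(X₂ is a pure solid — omitted from Q_p.)
Q_p = P(MZ)·P(M)²·P(PQ₂)² / (P(DE₂)²·P(AB)³) = (0.00808)·(0.170)²·(0.0712)² / ((1.15)²·(0.0208)³) = 0.0995
Q_p = 0.0995 > K_p = 0.0100, so the reverse reaction proceeds.

reverse (toward reactants)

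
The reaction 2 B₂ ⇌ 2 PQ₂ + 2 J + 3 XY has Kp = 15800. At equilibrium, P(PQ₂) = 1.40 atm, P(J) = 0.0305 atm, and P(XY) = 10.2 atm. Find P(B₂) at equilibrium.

P(B₂) = 0.0111 atm

At equilibrium, Kp = P(PQ₂)²·P(J)²·P(XY)³ / P(B₂)² = 15800.
(1.40)²·(0.0305)²·(10.2)³ / (P(B₂))² = 15800
P(B₂)² = 1.22×10⁻⁴ ⇒ P(B₂) = 0.0111 atm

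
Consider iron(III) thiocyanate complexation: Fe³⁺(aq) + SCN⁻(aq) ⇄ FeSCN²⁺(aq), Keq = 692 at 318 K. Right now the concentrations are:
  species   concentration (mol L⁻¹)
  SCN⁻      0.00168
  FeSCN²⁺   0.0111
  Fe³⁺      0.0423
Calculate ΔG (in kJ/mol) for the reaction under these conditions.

Q = [FeSCN²⁺] / ([Fe³⁺]·[SCN⁻]) = (0.0111) / ((0.0423)·(0.00168)) = 156
ΔG = RT ln(Q/Keq) = (8.314 J mol⁻¹ K⁻¹)(318 K) × ln(156/692)
   = (2.644 kJ/mol)(-1.490) = -3.94 kJ/mol
ΔG < 0, so the forward reaction is spontaneous (proceeds forward).

ΔG = -3.94 kJ/mol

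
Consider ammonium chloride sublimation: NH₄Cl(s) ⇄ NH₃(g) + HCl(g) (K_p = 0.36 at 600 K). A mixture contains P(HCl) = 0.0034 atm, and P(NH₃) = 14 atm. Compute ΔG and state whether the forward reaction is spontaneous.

(NH₄Cl is a pure solid — omitted from Q_p.)
Q_p = P(NH₃)·P(HCl) = (14)·(0.0034) = 0.0476
ΔG = RT ln(Q_p/K_p) = (8.314 J mol⁻¹ K⁻¹)(600 K) × ln(0.0476/0.36)
   = (4.988 kJ/mol)(-2.023) = -10.1 kJ/mol
ΔG < 0, so the forward reaction is spontaneous (proceeds forward).

ΔG = -10.1 kJ/mol; the forward reaction is spontaneous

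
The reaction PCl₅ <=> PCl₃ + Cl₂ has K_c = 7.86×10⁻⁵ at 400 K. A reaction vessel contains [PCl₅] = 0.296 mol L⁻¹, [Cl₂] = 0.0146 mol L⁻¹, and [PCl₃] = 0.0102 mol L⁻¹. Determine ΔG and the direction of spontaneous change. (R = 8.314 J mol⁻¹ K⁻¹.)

ΔG = 6.17 kJ/mol; the forward reaction is non-spontaneous

Q_c = [PCl₃]·[Cl₂] / [PCl₅] = (0.0102)·(0.0146) / (0.296) = 5.03×10⁻⁴
ΔG = RT ln(Q_c/K_c) = (8.314 J mol⁻¹ K⁻¹)(400 K) × ln(5.03×10⁻⁴/7.86×10⁻⁵)
   = (3.326 kJ/mol)(1.856) = 6.17 kJ/mol
ΔG > 0, so the forward reaction is non-spontaneous (proceeds in reverse).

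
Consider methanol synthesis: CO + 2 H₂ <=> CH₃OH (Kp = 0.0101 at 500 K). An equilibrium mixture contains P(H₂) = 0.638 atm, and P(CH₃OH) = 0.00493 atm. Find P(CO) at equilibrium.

At equilibrium, Kp = P(CH₃OH) / (P(CO)·P(H₂)²) = 0.0101.
(0.00493) / ((P(CO))·(0.638)²) = 0.0101
P(CO) = 1.20 atm

P(CO) = 1.20 atm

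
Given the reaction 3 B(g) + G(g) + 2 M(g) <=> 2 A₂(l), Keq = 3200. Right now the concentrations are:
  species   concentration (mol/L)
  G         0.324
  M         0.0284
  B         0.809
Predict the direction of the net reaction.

(A₂ is a pure liquid — omitted from Q.)
Q = 1 / ([B]³·[G]·[M]²) = 1 / ((0.809)³·(0.324)·(0.0284)²) = 7230
Q = 7230 > Keq = 3200, so the reverse reaction proceeds.

reverse (toward reactants)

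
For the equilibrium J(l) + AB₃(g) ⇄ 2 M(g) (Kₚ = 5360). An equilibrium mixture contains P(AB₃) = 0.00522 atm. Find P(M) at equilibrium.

P(M) = 5.29 atm

(J is a pure liquid — omitted from Kₚ.)
At equilibrium, Kₚ = P(M)² / P(AB₃) = 5360.
(P(M))² / (0.00522) = 5360
P(M)² = 28.0 ⇒ P(M) = 5.29 atm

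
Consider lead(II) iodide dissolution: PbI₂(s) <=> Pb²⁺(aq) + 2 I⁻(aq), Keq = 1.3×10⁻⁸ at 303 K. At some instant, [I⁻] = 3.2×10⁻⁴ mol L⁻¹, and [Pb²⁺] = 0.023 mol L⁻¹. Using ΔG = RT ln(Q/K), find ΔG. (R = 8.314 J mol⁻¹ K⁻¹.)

(PbI₂ is a pure solid — omitted from Q.)
Q = [Pb²⁺]·[I⁻]² = (0.023)·(3.2×10⁻⁴)² = 2.36×10⁻⁹
ΔG = RT ln(Q/Keq) = (8.314 J mol⁻¹ K⁻¹)(303 K) × ln(2.36×10⁻⁹/1.3×10⁻⁸)
   = (2.519 kJ/mol)(-1.706) = -4.30 kJ/mol
ΔG < 0, so the forward reaction is spontaneous (proceeds forward).

ΔG = -4.30 kJ/mol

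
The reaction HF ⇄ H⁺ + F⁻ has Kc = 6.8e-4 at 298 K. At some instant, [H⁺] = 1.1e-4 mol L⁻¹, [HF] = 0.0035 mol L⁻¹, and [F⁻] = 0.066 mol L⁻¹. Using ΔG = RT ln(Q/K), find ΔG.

ΔG = 2.76 kJ/mol

Qc = [H⁺]·[F⁻] / [HF] = (1.1e-4)·(0.066) / (0.0035) = 0.00207
ΔG = RT ln(Qc/Kc) = (8.314 J mol⁻¹ K⁻¹)(298 K) × ln(0.00207/6.8e-4)
   = (2.478 kJ/mol)(1.113) = 2.76 kJ/mol
ΔG > 0, so the forward reaction is non-spontaneous (proceeds in reverse).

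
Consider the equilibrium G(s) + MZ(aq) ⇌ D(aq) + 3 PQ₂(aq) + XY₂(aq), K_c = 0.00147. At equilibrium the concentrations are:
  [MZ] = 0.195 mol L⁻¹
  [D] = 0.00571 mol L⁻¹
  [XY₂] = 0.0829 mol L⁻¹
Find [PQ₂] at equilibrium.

[PQ₂] = 0.846 mol L⁻¹

(G is a pure solid — omitted from K_c.)
At equilibrium, K_c = [D]·[PQ₂]³·[XY₂] / [MZ] = 0.00147.
(0.00571)·([PQ₂])³·(0.0829) / (0.195) = 0.00147
[PQ₂]³ = 0.606 ⇒ [PQ₂] = 0.846 mol L⁻¹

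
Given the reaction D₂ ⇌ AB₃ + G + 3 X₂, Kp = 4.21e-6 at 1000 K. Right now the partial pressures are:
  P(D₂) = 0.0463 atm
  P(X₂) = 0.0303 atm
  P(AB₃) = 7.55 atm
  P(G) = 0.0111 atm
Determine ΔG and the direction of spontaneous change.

Qp = P(AB₃)·P(G)·P(X₂)³ / P(D₂) = (7.55)·(0.0111)·(0.0303)³ / (0.0463) = 5.04e-5
ΔG = RT ln(Qp/Kp) = (8.314 J mol⁻¹ K⁻¹)(1000 K) × ln(5.04e-5/4.21e-6)
   = (8.314 kJ/mol)(2.483) = 20.6 kJ/mol
ΔG > 0, so the forward reaction is non-spontaneous (proceeds in reverse).

ΔG = 20.6 kJ/mol; the forward reaction is non-spontaneous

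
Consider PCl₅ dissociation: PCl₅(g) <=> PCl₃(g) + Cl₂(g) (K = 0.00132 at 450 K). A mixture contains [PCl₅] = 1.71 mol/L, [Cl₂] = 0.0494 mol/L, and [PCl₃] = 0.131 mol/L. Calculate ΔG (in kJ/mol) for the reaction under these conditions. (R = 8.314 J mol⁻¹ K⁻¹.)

Q = [PCl₃]·[Cl₂] / [PCl₅] = (0.131)·(0.0494) / (1.71) = 0.00378
ΔG = RT ln(Q/K) = (8.314 J mol⁻¹ K⁻¹)(450 K) × ln(0.00378/0.00132)
   = (3.741 kJ/mol)(1.052) = 3.94 kJ/mol
ΔG > 0, so the forward reaction is non-spontaneous (proceeds in reverse).

ΔG = 3.94 kJ/mol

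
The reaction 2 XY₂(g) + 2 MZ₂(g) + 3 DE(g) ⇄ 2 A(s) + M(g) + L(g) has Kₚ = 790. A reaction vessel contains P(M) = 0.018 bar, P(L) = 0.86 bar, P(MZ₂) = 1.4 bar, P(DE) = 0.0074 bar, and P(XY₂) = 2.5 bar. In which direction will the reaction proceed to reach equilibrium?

to the left

(A is a pure solid — omitted from Qₚ.)
Qₚ = P(M)·P(L) / (P(XY₂)²·P(MZ₂)²·P(DE)³) = (0.018)·(0.86) / ((2.5)²·(1.4)²·(0.0074)³) = 3100
Qₚ = 3100 > Kₚ = 790, so the reverse reaction proceeds.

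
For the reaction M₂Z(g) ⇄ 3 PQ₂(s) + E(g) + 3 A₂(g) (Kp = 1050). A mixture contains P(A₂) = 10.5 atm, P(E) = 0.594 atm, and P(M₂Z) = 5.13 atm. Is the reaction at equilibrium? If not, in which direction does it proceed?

(PQ₂ is a pure solid — omitted from Qp.)
Qp = P(E)·P(A₂)³ / P(M₂Z) = (0.594)·(10.5)³ / (5.13) = 134
Qp = 134 < Kp = 1050, so the forward reaction proceeds.

toward products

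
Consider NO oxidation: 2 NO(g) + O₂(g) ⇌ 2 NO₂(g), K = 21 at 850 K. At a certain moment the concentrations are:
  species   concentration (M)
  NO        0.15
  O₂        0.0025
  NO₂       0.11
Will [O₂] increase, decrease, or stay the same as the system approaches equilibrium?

increase

Q = [NO₂]² / ([NO]²·[O₂]) = (0.11)² / ((0.15)²·(0.0025)) = 220
Q = 220 > K = 21: net reverse reaction.
O₂ is a reactant, so it increases.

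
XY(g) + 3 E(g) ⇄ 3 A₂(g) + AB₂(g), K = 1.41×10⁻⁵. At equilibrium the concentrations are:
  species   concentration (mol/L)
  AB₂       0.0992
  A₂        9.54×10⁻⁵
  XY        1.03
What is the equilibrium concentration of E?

[E] = 0.00181 mol/L

At equilibrium, K = [A₂]³·[AB₂] / ([XY]·[E]³) = 1.41×10⁻⁵.
(9.54×10⁻⁵)³·(0.0992) / ((1.03)·([E])³) = 1.41×10⁻⁵
[E]³ = 5.93×10⁻⁹ ⇒ [E] = 0.00181 mol/L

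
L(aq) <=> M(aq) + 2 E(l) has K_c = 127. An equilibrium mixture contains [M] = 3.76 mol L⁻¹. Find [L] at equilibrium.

(E is a pure liquid — omitted from K_c.)
At equilibrium, K_c = [M] / [L] = 127.
(3.76) / ([L]) = 127
[L] = 0.0296 mol L⁻¹

[L] = 0.0296 mol L⁻¹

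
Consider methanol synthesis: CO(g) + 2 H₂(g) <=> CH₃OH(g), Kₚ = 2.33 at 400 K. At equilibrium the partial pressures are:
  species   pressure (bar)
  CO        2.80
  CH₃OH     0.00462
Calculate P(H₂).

P(H₂) = 0.0266 bar

At equilibrium, Kₚ = P(CH₃OH) / (P(CO)·P(H₂)²) = 2.33.
(0.00462) / ((2.80)·(P(H₂))²) = 2.33
P(H₂)² = 7.08e-4 ⇒ P(H₂) = 0.0266 bar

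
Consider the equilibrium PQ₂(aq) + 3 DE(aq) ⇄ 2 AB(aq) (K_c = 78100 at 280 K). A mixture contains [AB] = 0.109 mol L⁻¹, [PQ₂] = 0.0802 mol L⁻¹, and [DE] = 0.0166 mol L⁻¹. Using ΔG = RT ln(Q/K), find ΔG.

Q_c = [AB]² / ([PQ₂]·[DE]³) = (0.109)² / ((0.0802)·(0.0166)³) = 32400
ΔG = RT ln(Q_c/K_c) = (8.314 J mol⁻¹ K⁻¹)(280 K) × ln(32400/78100)
   = (2.328 kJ/mol)(-0.8798) = -2.05 kJ/mol
ΔG < 0, so the forward reaction is spontaneous (proceeds forward).

ΔG = -2.05 kJ/mol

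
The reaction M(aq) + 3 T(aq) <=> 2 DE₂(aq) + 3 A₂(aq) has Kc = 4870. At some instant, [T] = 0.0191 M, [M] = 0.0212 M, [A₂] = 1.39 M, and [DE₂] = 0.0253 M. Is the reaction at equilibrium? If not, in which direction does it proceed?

Qc = [DE₂]²·[A₂]³ / ([M]·[T]³) = (0.0253)²·(1.39)³ / ((0.0212)·(0.0191)³) = 11600
Qc = 11600 > Kc = 4870, so the reverse reaction proceeds.

in the reverse direction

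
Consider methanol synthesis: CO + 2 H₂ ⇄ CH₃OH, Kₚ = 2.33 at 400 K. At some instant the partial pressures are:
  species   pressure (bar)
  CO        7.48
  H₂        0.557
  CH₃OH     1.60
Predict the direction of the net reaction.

in the forward direction

Qₚ = P(CH₃OH) / (P(CO)·P(H₂)²) = (1.60) / ((7.48)·(0.557)²) = 0.689
Qₚ = 0.689 < Kₚ = 2.33, so the forward reaction proceeds.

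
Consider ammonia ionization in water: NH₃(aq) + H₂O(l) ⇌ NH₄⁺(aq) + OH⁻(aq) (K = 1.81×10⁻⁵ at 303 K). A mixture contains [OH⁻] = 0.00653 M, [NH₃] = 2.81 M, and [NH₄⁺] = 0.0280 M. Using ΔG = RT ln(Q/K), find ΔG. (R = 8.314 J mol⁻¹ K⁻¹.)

(H₂O is a pure liquid — omitted from Q.)
Q = [NH₄⁺]·[OH⁻] / [NH₃] = (0.0280)·(0.00653) / (2.81) = 6.51×10⁻⁵
ΔG = RT ln(Q/K) = (8.314 J mol⁻¹ K⁻¹)(303 K) × ln(6.51×10⁻⁵/1.81×10⁻⁵)
   = (2.519 kJ/mol)(1.280) = 3.22 kJ/mol
ΔG > 0, so the forward reaction is non-spontaneous (proceeds in reverse).

ΔG = 3.22 kJ/mol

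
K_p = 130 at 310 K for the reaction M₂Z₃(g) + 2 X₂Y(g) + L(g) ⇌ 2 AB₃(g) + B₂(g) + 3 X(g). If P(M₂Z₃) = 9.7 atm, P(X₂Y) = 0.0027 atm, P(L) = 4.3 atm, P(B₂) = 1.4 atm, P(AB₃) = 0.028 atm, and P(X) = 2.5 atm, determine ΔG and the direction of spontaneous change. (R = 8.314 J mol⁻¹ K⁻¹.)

Q_p = P(AB₃)²·P(B₂)·P(X)³ / (P(M₂Z₃)·P(X₂Y)²·P(L)) = (0.028)²·(1.4)·(2.5)³ / ((9.7)·(0.0027)²·(4.3)) = 56.4
ΔG = RT ln(Q_p/K_p) = (8.314 J mol⁻¹ K⁻¹)(310 K) × ln(56.4/130)
   = (2.577 kJ/mol)(-0.8351) = -2.15 kJ/mol
ΔG < 0, so the forward reaction is spontaneous (proceeds forward).

ΔG = -2.15 kJ/mol; the forward reaction is spontaneous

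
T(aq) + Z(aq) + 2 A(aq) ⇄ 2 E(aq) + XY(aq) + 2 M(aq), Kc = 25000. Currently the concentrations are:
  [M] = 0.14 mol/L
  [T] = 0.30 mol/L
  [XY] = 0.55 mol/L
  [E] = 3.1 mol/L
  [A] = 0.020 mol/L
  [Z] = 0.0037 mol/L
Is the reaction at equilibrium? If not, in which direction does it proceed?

Qc = [E]²·[XY]·[M]² / ([T]·[Z]·[A]²) = (3.1)²·(0.55)·(0.14)² / ((0.30)·(0.0037)·(0.020)²) = 2.3e5
Qc = 2.3e5 > Kc = 25000, so the reverse reaction proceeds.

in the reverse direction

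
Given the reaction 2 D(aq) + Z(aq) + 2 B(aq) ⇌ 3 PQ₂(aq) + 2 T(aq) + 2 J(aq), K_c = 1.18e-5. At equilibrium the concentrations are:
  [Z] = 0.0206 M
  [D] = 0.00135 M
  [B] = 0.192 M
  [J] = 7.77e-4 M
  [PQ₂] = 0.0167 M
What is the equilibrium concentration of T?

[T] = 0.0762 M

At equilibrium, K_c = [PQ₂]³·[T]²·[J]² / ([D]²·[Z]·[B]²) = 1.18e-5.
(0.0167)³·([T])²·(7.77e-4)² / ((0.00135)²·(0.0206)·(0.192)²) = 1.18e-5
[T]² = 0.00581 ⇒ [T] = 0.0762 M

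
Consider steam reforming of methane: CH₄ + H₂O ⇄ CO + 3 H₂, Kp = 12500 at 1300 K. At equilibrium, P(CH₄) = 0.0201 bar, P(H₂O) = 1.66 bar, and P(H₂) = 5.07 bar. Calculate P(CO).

At equilibrium, Kp = P(CO)·P(H₂)³ / (P(CH₄)·P(H₂O)) = 12500.
(P(CO))·(5.07)³ / ((0.0201)·(1.66)) = 12500
P(CO) = 3.20 bar

P(CO) = 3.20 bar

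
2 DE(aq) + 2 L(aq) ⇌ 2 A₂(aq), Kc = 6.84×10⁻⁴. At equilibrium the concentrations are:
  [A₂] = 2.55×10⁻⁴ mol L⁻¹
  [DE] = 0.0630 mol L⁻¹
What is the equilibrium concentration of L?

At equilibrium, Kc = [A₂]² / ([DE]²·[L]²) = 6.84×10⁻⁴.
(2.55×10⁻⁴)² / ((0.0630)²·([L])²) = 6.84×10⁻⁴
[L]² = 0.0240 ⇒ [L] = 0.155 mol L⁻¹

[L] = 0.155 mol L⁻¹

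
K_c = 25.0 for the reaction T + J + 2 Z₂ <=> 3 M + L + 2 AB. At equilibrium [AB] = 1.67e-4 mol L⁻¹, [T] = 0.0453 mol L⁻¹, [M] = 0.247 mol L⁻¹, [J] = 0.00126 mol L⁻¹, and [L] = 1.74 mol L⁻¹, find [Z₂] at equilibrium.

At equilibrium, K_c = [M]³·[L]·[AB]² / ([T]·[J]·[Z₂]²) = 25.0.
(0.247)³·(1.74)·(1.67e-4)² / ((0.0453)·(0.00126)·([Z₂])²) = 25.0
[Z₂]² = 5.12e-7 ⇒ [Z₂] = 7.16e-4 mol L⁻¹

[Z₂] = 7.16e-4 mol L⁻¹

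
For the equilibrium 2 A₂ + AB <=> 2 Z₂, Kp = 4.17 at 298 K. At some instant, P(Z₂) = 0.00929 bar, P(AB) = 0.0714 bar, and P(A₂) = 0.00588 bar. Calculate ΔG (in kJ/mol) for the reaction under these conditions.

Qp = P(Z₂)² / (P(A₂)²·P(AB)) = (0.00929)² / ((0.00588)²·(0.0714)) = 35.0
ΔG = RT ln(Qp/Kp) = (8.314 J mol⁻¹ K⁻¹)(298 K) × ln(35.0/4.17)
   = (2.478 kJ/mol)(2.127) = 5.27 kJ/mol
ΔG > 0, so the forward reaction is non-spontaneous (proceeds in reverse).

ΔG = 5.27 kJ/mol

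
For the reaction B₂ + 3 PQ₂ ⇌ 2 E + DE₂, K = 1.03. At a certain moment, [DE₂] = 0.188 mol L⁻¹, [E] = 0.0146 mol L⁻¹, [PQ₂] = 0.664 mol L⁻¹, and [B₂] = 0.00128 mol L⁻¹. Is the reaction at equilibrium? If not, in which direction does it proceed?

forward (toward products)

Q = [E]²·[DE₂] / ([B₂]·[PQ₂]³) = (0.0146)²·(0.188) / ((0.00128)·(0.664)³) = 0.107
Q = 0.107 < K = 1.03, so the forward reaction proceeds.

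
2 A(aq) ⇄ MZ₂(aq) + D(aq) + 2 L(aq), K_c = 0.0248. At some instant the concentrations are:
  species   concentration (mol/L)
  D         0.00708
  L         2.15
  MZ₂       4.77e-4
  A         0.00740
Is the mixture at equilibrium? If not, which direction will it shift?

Q_c = [MZ₂]·[D]·[L]² / [A]² = (4.77e-4)·(0.00708)·(2.15)² / (0.00740)² = 0.285
Q_c = 0.285 > K_c = 0.0248: net reverse reaction.

no; Q > K, reaction proceeds in reverse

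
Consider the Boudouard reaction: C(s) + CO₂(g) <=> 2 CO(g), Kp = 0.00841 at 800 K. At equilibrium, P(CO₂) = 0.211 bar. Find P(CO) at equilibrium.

(C is a pure solid — omitted from Kp.)
At equilibrium, Kp = P(CO)² / P(CO₂) = 0.00841.
(P(CO))² / (0.211) = 0.00841
P(CO)² = 0.00177 ⇒ P(CO) = 0.0421 bar

P(CO) = 0.0421 bar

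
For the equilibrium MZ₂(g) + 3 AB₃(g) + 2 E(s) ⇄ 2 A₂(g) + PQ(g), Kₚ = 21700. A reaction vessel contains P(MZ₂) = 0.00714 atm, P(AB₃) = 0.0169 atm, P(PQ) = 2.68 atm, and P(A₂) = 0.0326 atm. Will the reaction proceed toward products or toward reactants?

in the reverse direction

(E is a pure solid — omitted from Qₚ.)
Qₚ = P(A₂)²·P(PQ) / (P(MZ₂)·P(AB₃)³) = (0.0326)²·(2.68) / ((0.00714)·(0.0169)³) = 82600
Qₚ = 82600 > Kₚ = 21700, so the reverse reaction proceeds.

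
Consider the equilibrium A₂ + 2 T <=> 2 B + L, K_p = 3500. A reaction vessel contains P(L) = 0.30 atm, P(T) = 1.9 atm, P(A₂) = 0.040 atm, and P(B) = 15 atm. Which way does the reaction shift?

to the right

Q_p = P(B)²·P(L) / (P(A₂)·P(T)²) = (15)²·(0.30) / ((0.040)·(1.9)²) = 470
Q_p = 470 < K_p = 3500, so the forward reaction proceeds.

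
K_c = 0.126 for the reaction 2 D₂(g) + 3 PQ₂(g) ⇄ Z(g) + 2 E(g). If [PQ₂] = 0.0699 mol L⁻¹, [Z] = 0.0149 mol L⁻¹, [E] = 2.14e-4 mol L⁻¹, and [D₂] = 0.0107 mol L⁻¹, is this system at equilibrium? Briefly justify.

no; Q < K, reaction proceeds forward

Q_c = [Z]·[E]² / ([D₂]²·[PQ₂]³) = (0.0149)·(2.14e-4)² / ((0.0107)²·(0.0699)³) = 0.0175
Q_c = 0.0175 < K_c = 0.126: net forward reaction.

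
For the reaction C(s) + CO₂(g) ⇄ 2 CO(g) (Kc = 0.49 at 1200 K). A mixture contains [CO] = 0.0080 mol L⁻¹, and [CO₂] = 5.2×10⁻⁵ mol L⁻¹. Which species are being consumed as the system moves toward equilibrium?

(C is a pure solid — omitted from Qc.)
Qc = [CO]² / [CO₂] = (0.0080)² / (5.2×10⁻⁵) = 1.2
Qc = 1.2 > Kc = 0.49: net reverse reaction.

CO (products)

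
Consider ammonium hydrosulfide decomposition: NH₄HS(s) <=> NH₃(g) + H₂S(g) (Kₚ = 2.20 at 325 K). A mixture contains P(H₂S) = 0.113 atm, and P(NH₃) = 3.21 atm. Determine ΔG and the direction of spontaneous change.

(NH₄HS is a pure solid — omitted from Qₚ.)
Qₚ = P(NH₃)·P(H₂S) = (3.21)·(0.113) = 0.363
ΔG = RT ln(Qₚ/Kₚ) = (8.314 J mol⁻¹ K⁻¹)(325 K) × ln(0.363/2.20)
   = (2.702 kJ/mol)(-1.802) = -4.87 kJ/mol
ΔG < 0, so the forward reaction is spontaneous (proceeds forward).

ΔG = -4.87 kJ/mol; the forward reaction is spontaneous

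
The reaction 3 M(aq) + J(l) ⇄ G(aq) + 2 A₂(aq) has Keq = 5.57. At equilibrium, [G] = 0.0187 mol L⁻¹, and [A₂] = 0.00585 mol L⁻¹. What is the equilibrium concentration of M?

[M] = 0.00486 mol L⁻¹

(J is a pure liquid — omitted from Keq.)
At equilibrium, Keq = [G]·[A₂]² / [M]³ = 5.57.
(0.0187)·(0.00585)² / ([M])³ = 5.57
[M]³ = 1.15×10⁻⁷ ⇒ [M] = 0.00486 mol L⁻¹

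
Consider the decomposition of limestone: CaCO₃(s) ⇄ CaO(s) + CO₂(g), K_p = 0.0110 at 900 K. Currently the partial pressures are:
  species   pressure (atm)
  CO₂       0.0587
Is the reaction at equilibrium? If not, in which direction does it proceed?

to the left

(CaCO₃, CaO are pure solids — omitted from Q_p.)
Q_p = P(CO₂) = 0.0587
Q_p = 0.0587 > K_p = 0.0110, so the reverse reaction proceeds.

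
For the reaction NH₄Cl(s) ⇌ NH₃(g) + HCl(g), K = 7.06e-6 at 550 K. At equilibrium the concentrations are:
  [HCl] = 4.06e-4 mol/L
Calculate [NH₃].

[NH₃] = 0.0174 mol/L

(NH₄Cl is a pure solid — omitted from K.)
At equilibrium, K = [NH₃]·[HCl] = 7.06e-6.
([NH₃])·(4.06e-4) = 7.06e-6
[NH₃] = 0.0174 mol/L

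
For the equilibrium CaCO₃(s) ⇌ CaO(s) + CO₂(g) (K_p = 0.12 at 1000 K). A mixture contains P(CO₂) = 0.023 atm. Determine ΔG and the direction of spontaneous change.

(CaCO₃, CaO are pure solids — omitted from Q_p.)
Q_p = P(CO₂) = 0.0230
ΔG = RT ln(Q_p/K_p) = (8.314 J mol⁻¹ K⁻¹)(1000 K) × ln(0.0230/0.12)
   = (8.314 kJ/mol)(-1.652) = -13.7 kJ/mol
ΔG < 0, so the forward reaction is spontaneous (proceeds forward).

ΔG = -13.7 kJ/mol; the forward reaction is spontaneous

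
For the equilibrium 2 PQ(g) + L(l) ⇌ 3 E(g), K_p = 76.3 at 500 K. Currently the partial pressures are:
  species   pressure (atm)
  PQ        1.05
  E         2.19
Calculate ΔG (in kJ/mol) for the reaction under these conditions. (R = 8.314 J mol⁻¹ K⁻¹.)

(L is a pure liquid — omitted from Q_p.)
Q_p = P(E)³ / P(PQ)² = (2.19)³ / (1.05)² = 9.53
ΔG = RT ln(Q_p/K_p) = (8.314 J mol⁻¹ K⁻¹)(500 K) × ln(9.53/76.3)
   = (4.157 kJ/mol)(-2.080) = -8.65 kJ/mol
ΔG < 0, so the forward reaction is spontaneous (proceeds forward).

ΔG = -8.65 kJ/mol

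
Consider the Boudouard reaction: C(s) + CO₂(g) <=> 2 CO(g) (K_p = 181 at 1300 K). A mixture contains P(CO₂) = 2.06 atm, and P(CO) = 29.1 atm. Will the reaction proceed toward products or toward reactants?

(C is a pure solid — omitted from Q_p.)
Q_p = P(CO)² / P(CO₂) = (29.1)² / (2.06) = 411
Q_p = 411 > K_p = 181, so the reverse reaction proceeds.

reverse (toward reactants)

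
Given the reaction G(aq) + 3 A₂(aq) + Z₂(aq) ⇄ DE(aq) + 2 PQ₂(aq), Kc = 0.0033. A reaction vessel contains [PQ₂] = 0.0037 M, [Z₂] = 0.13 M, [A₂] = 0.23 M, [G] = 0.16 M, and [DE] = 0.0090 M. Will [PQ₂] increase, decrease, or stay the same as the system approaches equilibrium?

Qc = [DE]·[PQ₂]² / ([G]·[A₂]³·[Z₂]) = (0.0090)·(0.0037)² / ((0.16)·(0.23)³·(0.13)) = 4.9e-4
Qc = 4.9e-4 < Kc = 0.0033: net forward reaction.
PQ₂ is a product, so it increases.

increase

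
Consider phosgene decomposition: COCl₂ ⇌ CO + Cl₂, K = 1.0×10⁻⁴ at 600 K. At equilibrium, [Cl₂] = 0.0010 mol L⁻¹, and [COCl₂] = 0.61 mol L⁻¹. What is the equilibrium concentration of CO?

[CO] = 0.061 mol L⁻¹

At equilibrium, K = [CO]·[Cl₂] / [COCl₂] = 1.0×10⁻⁴.
([CO])·(0.0010) / (0.61) = 1.0×10⁻⁴
[CO] = 0.0610 = 0.061 mol L⁻¹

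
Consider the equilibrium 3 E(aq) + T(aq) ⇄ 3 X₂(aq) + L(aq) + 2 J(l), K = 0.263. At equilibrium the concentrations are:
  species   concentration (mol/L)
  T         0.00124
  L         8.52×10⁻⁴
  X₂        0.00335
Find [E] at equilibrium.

[E] = 0.00461 mol/L

(J is a pure liquid — omitted from K.)
At equilibrium, K = [X₂]³·[L] / ([E]³·[T]) = 0.263.
(0.00335)³·(8.52×10⁻⁴) / (([E])³·(0.00124)) = 0.263
[E]³ = 9.82×10⁻⁸ ⇒ [E] = 0.00461 mol/L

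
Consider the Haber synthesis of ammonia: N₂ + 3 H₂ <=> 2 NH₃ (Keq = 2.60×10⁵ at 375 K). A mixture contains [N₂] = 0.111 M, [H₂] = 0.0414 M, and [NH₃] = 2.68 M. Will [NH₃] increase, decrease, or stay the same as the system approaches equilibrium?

decrease

Q = [NH₃]² / ([N₂]·[H₂]³) = (2.68)² / ((0.111)·(0.0414)³) = 9.12×10⁵
Q = 9.12×10⁵ > Keq = 2.60×10⁵: net reverse reaction.
NH₃ is a product, so it decreases.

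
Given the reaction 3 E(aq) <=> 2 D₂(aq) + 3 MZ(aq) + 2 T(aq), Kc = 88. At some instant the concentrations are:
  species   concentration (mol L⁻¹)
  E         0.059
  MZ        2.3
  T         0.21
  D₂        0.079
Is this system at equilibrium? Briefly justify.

Qc = [D₂]²·[MZ]³·[T]² / [E]³ = (0.079)²·(2.3)³·(0.21)² / (0.059)³ = 16
Qc = 16 < Kc = 88: net forward reaction.

no; Q < K, reaction proceeds forward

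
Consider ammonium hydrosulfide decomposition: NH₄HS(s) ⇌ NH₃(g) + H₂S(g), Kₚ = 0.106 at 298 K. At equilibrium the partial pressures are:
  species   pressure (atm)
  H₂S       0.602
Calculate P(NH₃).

P(NH₃) = 0.176 atm

(NH₄HS is a pure solid — omitted from Kₚ.)
At equilibrium, Kₚ = P(NH₃)·P(H₂S) = 0.106.
(P(NH₃))·(0.602) = 0.106
P(NH₃) = 0.176 atm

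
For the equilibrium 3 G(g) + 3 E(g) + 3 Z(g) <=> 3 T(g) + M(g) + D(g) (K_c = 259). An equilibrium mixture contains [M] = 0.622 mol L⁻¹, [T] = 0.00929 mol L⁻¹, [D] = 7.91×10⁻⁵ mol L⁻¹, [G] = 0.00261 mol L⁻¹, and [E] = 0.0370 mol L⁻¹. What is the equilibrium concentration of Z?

[Z] = 0.553 mol L⁻¹

At equilibrium, K_c = [T]³·[M]·[D] / ([G]³·[E]³·[Z]³) = 259.
(0.00929)³·(0.622)·(7.91×10⁻⁵) / ((0.00261)³·(0.0370)³·([Z])³) = 259
[Z]³ = 0.169 ⇒ [Z] = 0.553 mol L⁻¹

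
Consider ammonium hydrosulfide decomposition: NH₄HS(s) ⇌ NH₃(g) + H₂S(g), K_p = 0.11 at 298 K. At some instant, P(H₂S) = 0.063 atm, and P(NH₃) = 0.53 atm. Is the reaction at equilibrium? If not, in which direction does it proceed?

to the right

(NH₄HS is a pure solid — omitted from Q_p.)
Q_p = P(NH₃)·P(H₂S) = (0.53)·(0.063) = 0.033
Q_p = 0.033 < K_p = 0.11, so the forward reaction proceeds.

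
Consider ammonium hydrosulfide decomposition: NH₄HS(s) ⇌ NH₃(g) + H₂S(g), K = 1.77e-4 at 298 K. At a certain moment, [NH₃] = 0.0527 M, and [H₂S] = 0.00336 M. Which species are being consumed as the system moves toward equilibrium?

(NH₄HS is a pure solid — omitted from Q.)
Q = [NH₃]·[H₂S] = (0.0527)·(0.00336) = 1.77e-4
Q = 1.77e-4 = K; the system is at equilibrium.

none (at equilibrium)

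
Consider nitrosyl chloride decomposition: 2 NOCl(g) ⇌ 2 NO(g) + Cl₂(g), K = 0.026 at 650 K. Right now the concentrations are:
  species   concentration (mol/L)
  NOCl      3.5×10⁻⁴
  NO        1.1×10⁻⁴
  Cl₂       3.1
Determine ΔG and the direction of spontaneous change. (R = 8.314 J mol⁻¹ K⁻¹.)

Q = [NO]²·[Cl₂] / [NOCl]² = (1.1×10⁻⁴)²·(3.1) / (3.5×10⁻⁴)² = 0.306
ΔG = RT ln(Q/K) = (8.314 J mol⁻¹ K⁻¹)(650 K) × ln(0.306/0.026)
   = (5.404 kJ/mol)(2.465) = 13.3 kJ/mol
ΔG > 0, so the forward reaction is non-spontaneous (proceeds in reverse).

ΔG = 13.3 kJ/mol; the forward reaction is non-spontaneous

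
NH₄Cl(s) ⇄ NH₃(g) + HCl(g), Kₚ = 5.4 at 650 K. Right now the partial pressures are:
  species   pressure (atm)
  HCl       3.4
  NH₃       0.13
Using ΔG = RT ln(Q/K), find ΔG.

ΔG = -13.5 kJ/mol

(NH₄Cl is a pure solid — omitted from Qₚ.)
Qₚ = P(NH₃)·P(HCl) = (0.13)·(3.4) = 0.442
ΔG = RT ln(Qₚ/Kₚ) = (8.314 J mol⁻¹ K⁻¹)(650 K) × ln(0.442/5.4)
   = (5.404 kJ/mol)(-2.503) = -13.5 kJ/mol
ΔG < 0, so the forward reaction is spontaneous (proceeds forward).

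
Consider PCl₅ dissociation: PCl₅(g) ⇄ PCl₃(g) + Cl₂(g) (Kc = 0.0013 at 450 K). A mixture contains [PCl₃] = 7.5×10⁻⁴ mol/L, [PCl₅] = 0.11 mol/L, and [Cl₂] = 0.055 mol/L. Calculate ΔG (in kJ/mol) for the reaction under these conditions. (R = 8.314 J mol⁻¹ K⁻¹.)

Qc = [PCl₃]·[Cl₂] / [PCl₅] = (7.5×10⁻⁴)·(0.055) / (0.11) = 3.75×10⁻⁴
ΔG = RT ln(Qc/Kc) = (8.314 J mol⁻¹ K⁻¹)(450 K) × ln(3.75×10⁻⁴/0.0013)
   = (3.741 kJ/mol)(-1.243) = -4.65 kJ/mol
ΔG < 0, so the forward reaction is spontaneous (proceeds forward).

ΔG = -4.65 kJ/mol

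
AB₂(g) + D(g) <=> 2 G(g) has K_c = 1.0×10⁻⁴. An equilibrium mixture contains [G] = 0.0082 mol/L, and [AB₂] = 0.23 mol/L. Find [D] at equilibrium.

At equilibrium, K_c = [G]² / ([AB₂]·[D]) = 1.0×10⁻⁴.
(0.0082)² / ((0.23)·([D])) = 1.0×10⁻⁴
[D] = 2.92 = 2.9 mol/L

[D] = 2.9 mol/L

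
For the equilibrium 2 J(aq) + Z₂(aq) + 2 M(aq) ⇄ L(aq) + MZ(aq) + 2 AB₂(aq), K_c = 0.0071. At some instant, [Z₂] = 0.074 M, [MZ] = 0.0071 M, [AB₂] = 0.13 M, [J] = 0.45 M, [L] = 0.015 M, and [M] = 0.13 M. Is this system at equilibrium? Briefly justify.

Q_c = [L]·[MZ]·[AB₂]² / ([J]²·[Z₂]·[M]²) = (0.015)·(0.0071)·(0.13)² / ((0.45)²·(0.074)·(0.13)²) = 0.0071
Q_c = 0.0071 = K_c; the system is at equilibrium.

yes, at equilibrium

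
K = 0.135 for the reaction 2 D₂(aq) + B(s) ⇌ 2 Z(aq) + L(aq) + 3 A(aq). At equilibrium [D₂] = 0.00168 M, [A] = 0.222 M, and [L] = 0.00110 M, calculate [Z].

[Z] = 0.178 M

(B is a pure solid — omitted from K.)
At equilibrium, K = [Z]²·[L]·[A]³ / [D₂]² = 0.135.
([Z])²·(0.00110)·(0.222)³ / (0.00168)² = 0.135
[Z]² = 0.0317 ⇒ [Z] = 0.178 M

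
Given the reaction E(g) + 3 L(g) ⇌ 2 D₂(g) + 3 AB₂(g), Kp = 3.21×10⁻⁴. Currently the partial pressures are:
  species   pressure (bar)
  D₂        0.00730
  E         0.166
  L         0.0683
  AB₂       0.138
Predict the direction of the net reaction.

Qp = P(D₂)²·P(AB₂)³ / (P(E)·P(L)³) = (0.00730)²·(0.138)³ / ((0.166)·(0.0683)³) = 0.00265
Qp = 0.00265 > Kp = 3.21×10⁻⁴, so the reverse reaction proceeds.

in the reverse direction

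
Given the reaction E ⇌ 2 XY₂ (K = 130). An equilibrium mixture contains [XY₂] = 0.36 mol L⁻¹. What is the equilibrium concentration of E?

[E] = 0.0010 mol L⁻¹

At equilibrium, K = [XY₂]² / [E] = 130.
(0.36)² / ([E]) = 130
[E] = 9.97e-4 = 0.0010 mol L⁻¹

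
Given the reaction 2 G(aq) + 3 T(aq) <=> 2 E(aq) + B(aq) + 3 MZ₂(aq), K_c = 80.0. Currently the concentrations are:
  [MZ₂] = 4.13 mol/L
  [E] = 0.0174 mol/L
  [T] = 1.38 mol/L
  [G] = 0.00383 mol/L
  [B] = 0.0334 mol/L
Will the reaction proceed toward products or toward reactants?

to the right

Q_c = [E]²·[B]·[MZ₂]³ / ([G]²·[T]³) = (0.0174)²·(0.0334)·(4.13)³ / ((0.00383)²·(1.38)³) = 18.5
Q_c = 18.5 < K_c = 80.0, so the forward reaction proceeds.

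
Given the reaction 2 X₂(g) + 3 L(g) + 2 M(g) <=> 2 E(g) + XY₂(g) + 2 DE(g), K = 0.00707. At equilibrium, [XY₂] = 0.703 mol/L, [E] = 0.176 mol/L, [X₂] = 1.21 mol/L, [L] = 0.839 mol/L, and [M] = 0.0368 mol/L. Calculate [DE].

[DE] = 0.0195 mol/L

At equilibrium, K = [E]²·[XY₂]·[DE]² / ([X₂]²·[L]³·[M]²) = 0.00707.
(0.176)²·(0.703)·([DE])² / ((1.21)²·(0.839)³·(0.0368)²) = 0.00707
[DE]² = 3.80×10⁻⁴ ⇒ [DE] = 0.0195 mol/L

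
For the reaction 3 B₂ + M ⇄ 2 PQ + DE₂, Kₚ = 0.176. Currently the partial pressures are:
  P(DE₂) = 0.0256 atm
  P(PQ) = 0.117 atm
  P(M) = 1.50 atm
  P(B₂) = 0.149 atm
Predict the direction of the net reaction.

Qₚ = P(PQ)²·P(DE₂) / (P(B₂)³·P(M)) = (0.117)²·(0.0256) / ((0.149)³·(1.50)) = 0.0706
Qₚ = 0.0706 < Kₚ = 0.176, so the forward reaction proceeds.

to the right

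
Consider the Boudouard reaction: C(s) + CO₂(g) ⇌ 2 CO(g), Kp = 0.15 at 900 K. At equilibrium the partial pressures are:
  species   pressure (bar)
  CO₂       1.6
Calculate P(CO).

(C is a pure solid — omitted from Kp.)
At equilibrium, Kp = P(CO)² / P(CO₂) = 0.15.
(P(CO))² / (1.6) = 0.15
P(CO)² = 0.240 ⇒ P(CO) = 0.49 bar

P(CO) = 0.49 bar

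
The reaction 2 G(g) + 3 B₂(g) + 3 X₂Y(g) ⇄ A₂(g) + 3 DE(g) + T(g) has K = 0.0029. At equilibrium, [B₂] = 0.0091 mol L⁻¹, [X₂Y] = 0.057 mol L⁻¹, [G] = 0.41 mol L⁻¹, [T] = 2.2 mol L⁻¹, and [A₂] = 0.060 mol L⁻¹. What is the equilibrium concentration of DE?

At equilibrium, K = [A₂]·[DE]³·[T] / ([G]²·[B₂]³·[X₂Y]³) = 0.0029.
(0.060)·([DE])³·(2.2) / ((0.41)²·(0.0091)³·(0.057)³) = 0.0029
[DE]³ = 5.15e-13 ⇒ [DE] = 8.0e-5 mol L⁻¹

[DE] = 8.0e-5 mol L⁻¹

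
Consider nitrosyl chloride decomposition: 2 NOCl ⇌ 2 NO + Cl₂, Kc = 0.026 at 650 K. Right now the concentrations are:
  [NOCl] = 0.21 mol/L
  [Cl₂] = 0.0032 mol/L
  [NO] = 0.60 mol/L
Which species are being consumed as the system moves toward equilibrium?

Qc = [NO]²·[Cl₂] / [NOCl]² = (0.60)²·(0.0032) / (0.21)² = 0.026
Qc = 0.026 = Kc; the system is at equilibrium.

none (at equilibrium)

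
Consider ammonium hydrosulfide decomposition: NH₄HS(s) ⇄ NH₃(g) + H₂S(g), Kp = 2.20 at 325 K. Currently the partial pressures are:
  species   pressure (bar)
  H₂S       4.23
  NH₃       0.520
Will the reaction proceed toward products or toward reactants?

at equilibrium

(NH₄HS is a pure solid — omitted from Qp.)
Qp = P(NH₃)·P(H₂S) = (0.520)·(4.23) = 2.20
Qp = 2.20 = Kp, so the system is already at equilibrium.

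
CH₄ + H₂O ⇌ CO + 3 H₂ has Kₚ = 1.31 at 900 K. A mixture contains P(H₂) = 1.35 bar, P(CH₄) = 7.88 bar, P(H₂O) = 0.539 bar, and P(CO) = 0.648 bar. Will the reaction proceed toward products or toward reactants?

forward (toward products)

Qₚ = P(CO)·P(H₂)³ / (P(CH₄)·P(H₂O)) = (0.648)·(1.35)³ / ((7.88)·(0.539)) = 0.375
Qₚ = 0.375 < Kₚ = 1.31, so the forward reaction proceeds.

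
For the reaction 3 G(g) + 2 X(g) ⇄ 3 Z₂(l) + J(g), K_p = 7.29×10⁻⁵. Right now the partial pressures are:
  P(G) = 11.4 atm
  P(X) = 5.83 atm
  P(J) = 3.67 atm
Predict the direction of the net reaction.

neither direction; the system is at equilibrium

(Z₂ is a pure liquid — omitted from Q_p.)
Q_p = P(J) / (P(G)³·P(X)²) = (3.67) / ((11.4)³·(5.83)²) = 7.29×10⁻⁵
Q_p = 7.29×10⁻⁵ = K_p, so the system is already at equilibrium.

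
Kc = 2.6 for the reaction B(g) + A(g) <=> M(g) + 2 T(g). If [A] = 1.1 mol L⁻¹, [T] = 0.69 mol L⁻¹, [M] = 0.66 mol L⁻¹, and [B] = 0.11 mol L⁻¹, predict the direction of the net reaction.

Qc = [M]·[T]² / ([B]·[A]) = (0.66)·(0.69)² / ((0.11)·(1.1)) = 2.6
Qc = 2.6 = Kc, so the system is already at equilibrium.

no net change (already at equilibrium)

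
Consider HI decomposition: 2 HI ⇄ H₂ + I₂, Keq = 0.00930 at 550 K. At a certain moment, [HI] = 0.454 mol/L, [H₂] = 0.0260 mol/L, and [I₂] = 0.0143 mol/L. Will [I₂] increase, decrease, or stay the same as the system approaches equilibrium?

Q = [H₂]·[I₂] / [HI]² = (0.0260)·(0.0143) / (0.454)² = 0.00180
Q = 0.00180 < Keq = 0.00930: net forward reaction.
I₂ is a product, so it increases.

increase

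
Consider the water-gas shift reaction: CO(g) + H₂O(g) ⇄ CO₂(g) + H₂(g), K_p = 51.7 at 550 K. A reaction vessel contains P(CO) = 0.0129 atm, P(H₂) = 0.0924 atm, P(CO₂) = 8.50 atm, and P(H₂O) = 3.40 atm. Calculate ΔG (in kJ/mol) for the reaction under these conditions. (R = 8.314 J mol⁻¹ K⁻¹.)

ΔG = -4.85 kJ/mol

Q_p = P(CO₂)·P(H₂) / (P(CO)·P(H₂O)) = (8.50)·(0.0924) / ((0.0129)·(3.40)) = 17.9
ΔG = RT ln(Q_p/K_p) = (8.314 J mol⁻¹ K⁻¹)(550 K) × ln(17.9/51.7)
   = (4.573 kJ/mol)(-1.061) = -4.85 kJ/mol
ΔG < 0, so the forward reaction is spontaneous (proceeds forward).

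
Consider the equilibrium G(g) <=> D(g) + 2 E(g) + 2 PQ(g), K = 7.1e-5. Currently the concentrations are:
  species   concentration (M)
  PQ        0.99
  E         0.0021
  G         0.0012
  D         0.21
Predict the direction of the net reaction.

toward reactants

Q = [D]·[E]²·[PQ]² / [G] = (0.21)·(0.0021)²·(0.99)² / (0.0012) = 7.6e-4
Q = 7.6e-4 > K = 7.1e-5, so the reverse reaction proceeds.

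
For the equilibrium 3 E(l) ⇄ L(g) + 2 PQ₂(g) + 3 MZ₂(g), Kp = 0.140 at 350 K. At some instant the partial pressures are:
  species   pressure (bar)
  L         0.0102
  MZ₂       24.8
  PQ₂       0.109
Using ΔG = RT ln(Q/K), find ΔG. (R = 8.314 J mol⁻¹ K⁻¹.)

(E is a pure liquid — omitted from Qp.)
Qp = P(L)·P(PQ₂)²·P(MZ₂)³ = (0.0102)·(0.109)²·(24.8)³ = 1.85
ΔG = RT ln(Qp/Kp) = (8.314 J mol⁻¹ K⁻¹)(350 K) × ln(1.85/0.140)
   = (2.910 kJ/mol)(2.581) = 7.51 kJ/mol
ΔG > 0, so the forward reaction is non-spontaneous (proceeds in reverse).

ΔG = 7.51 kJ/mol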